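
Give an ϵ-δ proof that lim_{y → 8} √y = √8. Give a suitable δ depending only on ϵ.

Suppose ϵ > 0. We want δ > 0 such that 0 < |y − 8| < δ implies |√y − √8| < ϵ.
Multiplying by the conjugate, |√y − √8| = |y − 8|/(√y + √8).
Restrict δ ≤ 8 so that |y − 8| < 8 forces y > 0, and then √y + √8 > √8.
Hence |√y − √8| < |y − 8|/√8, which is < ϵ once |y − 8| < √8·ϵ.
Take δ = min(8, √8·ϵ). If 0 < |y − 8| < δ then y > 0 and |√y − √8| < |y − 8|/√8 < ϵ.

δ = min(8, √8·ϵ)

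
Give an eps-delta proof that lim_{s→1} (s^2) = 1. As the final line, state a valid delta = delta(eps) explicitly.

Suppose eps > 0. We seek delta > 0 with 0 < |s − 1| < delta ⇒ |s^2 − 1| < eps.
Factor: s^2 − 1 = (s − 1)(s + 1), so |s^2 − 1| = |s − 1|·|s + 1|.
Impose delta ≤ 1 so that |s| < 2; then |s + 1| ≤ 3.
Hence |s^2 − 1| ≤ 3|s − 1|, which is < eps once |s − 1| < eps/3.
Take delta = min(1, eps/3). If 0 < |s − 1| < delta then both bounds hold and |s^2 − 1| ≤ 3|s − 1| < 3·(eps/3) = eps.

delta = min(1, eps/3)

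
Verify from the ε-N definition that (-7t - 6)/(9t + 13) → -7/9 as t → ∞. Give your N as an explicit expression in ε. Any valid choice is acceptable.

Let ε > 0 be given. We seek N > 0 such that t > N implies |(-7t - 6)/(9t + 13) + 7/9| < ε.
(-7t - 6)/(9t + 13) + 7/9 = (9(-7t - 6) − (-7)(9t + 13)) / (9(9t + 13)) = 37/(9(9t + 13)).
For t > 0 we have 9t + 13 > 9t, so |(-7t - 6)/(9t + 13) + 7/9| = 37/(9(9t + 13)) < 37/(9·9t) = (37/81)/t.
Thus |(-7t - 6)/(9t + 13) + 7/9| < ε whenever t > (37/81)/ε.
Take N = (37/81)/ε. If t > N then |(-7t - 6)/(9t + 13) + 7/9| < (37/81)/t < ε.

N = (37/81)/ε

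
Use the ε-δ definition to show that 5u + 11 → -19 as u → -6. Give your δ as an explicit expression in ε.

Let ε > 0 be given. We need δ > 0 so that 0 < |u + 6| < δ implies |(5u + 11) + 19| < ε.
Since (5u + 11) + 19 = 5(u + 6), we have |(5u + 11) + 19| = 5|u + 6|.
Thus it suffices that |u + 6| < ε/5.
Choosing δ = ε/5 gives |(5u + 11) + 19| = 5|u + 6| < ε whenever |u + 6| < δ.

δ = ε/5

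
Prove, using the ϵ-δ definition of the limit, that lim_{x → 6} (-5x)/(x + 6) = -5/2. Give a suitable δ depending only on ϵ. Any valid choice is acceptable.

Let ϵ > 0. We want δ > 0 with 0 < |x − 6| < δ ⇒ |(-5x)/(x + 6) + 5/2| < ϵ.
Combining over a common denominator, (-5x)/(x + 6) + 5/2 = [(-5x)·12 − (-30)·(x + 6)] / [12·(x + 6)] = -30(x − 6) / (12(x + 6)).
So |(-5x)/(x + 6) + 5/2| = 30|x − 6| / (12·|x + 6|).
Require δ ≤ 6, so |x + 6| ≥ |12| − |x − 6| > 12 − 6 = 6.
Hence |(-5x)/(x + 6) + 5/2| < 30|x − 6|/(12·6) = (5/12)|x − 6|, which is < ϵ once |x − 6| < (12/5)ϵ.
Take δ = min(6, (12/5)ϵ). Then 0 < |x − 6| < δ forces both bounds, so |(-5x)/(x + 6) + 5/2| < ϵ.

δ = min(6, (12/5)ϵ)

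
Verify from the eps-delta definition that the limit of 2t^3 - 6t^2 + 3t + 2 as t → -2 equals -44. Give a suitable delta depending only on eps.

Let eps > 0 be given. We want delta > 0 such that 0 < |t + 2| < delta implies |(2t^3 - 6t^2 + 3t + 2) + 44| < eps.
(2t^3 - 6t^2 + 3t + 2) + 44 = 2t^3 - 6t^2 + 3t + 46 = (t + 2)(2t^2 - 10t + 23).
So |(2t^3 - 6t^2 + 3t + 2) + 44| = |t + 2|·|2t^2 - 10t + 23|.
Require delta ≤ 1. Then |t + 2| < 1 gives |t| < 3, and by the triangle inequality |2t^2 - 10t + 23| ≤ 2·3^2 + 10·3 + 23 = 71.
Hence |(2t^3 - 6t^2 + 3t + 2) + 44| ≤ 71|t + 2| < eps provided |t + 2| < eps/71.
Choosing delta = min(1, eps/71) ensures both conditions, hence |(2t^3 - 6t^2 + 3t + 2) + 44| < eps.

delta = min(1, eps/71)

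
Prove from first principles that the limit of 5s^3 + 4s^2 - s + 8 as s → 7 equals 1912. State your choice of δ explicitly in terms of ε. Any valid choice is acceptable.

δ = min(2, ε/1028)

Let ε > 0 be given. We want δ > 0 such that 0 < |s − 7| < δ implies |(5s^3 + 4s^2 - s + 8) − 1912| < ε.
(5s^3 + 4s^2 - s + 8) − 1912 = 5s^3 + 4s^2 - s - 1904 = (s − 7)(5s^2 + 39s + 272).
So |(5s^3 + 4s^2 - s + 8) − 1912| = |s − 7|·|5s^2 + 39s + 272|.
Require δ ≤ 2. Then |s − 7| < 2 gives |s| < 9, and by the triangle inequality |5s^2 + 39s + 272| ≤ 5·9^2 + 39·9 + 272 = 1028.
Hence |(5s^3 + 4s^2 - s + 8) − 1912| ≤ 1028|s − 7| < ε provided |s − 7| < ε/1028.
Choosing δ = min(2, ε/1028) ensures both conditions, hence |(5s^3 + 4s^2 - s + 8) − 1912| < ε.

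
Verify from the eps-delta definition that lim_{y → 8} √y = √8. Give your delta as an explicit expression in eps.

Fix eps > 0. We want delta > 0 such that 0 < |y − 8| < delta implies |√y − √8| < eps.
Multiplying by the conjugate, |√y − √8| = |y − 8|/(√y + √8).
Restrict delta ≤ 8 so that |y − 8| < 8 forces y > 0, and then √y + √8 > √8.
Hence |√y − √8| < |y − 8|/√8, which is < eps once |y − 8| < √8·eps.
Take delta = min(8, √8·eps). If 0 < |y − 8| < delta then y > 0 and |√y − √8| < |y − 8|/√8 < eps.

delta = min(8, √8·eps)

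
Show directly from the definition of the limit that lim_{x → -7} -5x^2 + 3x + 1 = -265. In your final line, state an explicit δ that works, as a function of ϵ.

Let ϵ > 0. We want δ > 0 such that 0 < |x + 7| < δ implies |(-5x^2 + 3x + 1) + 265| < ϵ.
(-5x^2 + 3x + 1) + 265 = -5x^2 + 3x + 266 = (x + 7)(-5x + 38).
So |(-5x^2 + 3x + 1) + 265| = |x + 7|·|-5x + 38|.
Assume first that |x + 7| < 2, so |x| < 9. Then |-5x + 38| ≤ 5·9 + 38 = 83.
Hence |(-5x^2 + 3x + 1) + 265| ≤ 83|x + 7| < ϵ provided |x + 7| < ϵ/83.
Choosing δ = min(2, ϵ/83) ensures both conditions, hence |(-5x^2 + 3x + 1) + 265| < ϵ.

δ = min(2, ϵ/83)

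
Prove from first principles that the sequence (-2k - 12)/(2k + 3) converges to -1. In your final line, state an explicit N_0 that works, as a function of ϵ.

Suppose ϵ > 0. For k ≥ 1, |(-2k - 12)/(2k + 3) + 1| = |-18|/(2(2k + 3)) = 18/(2(2k + 3)).
Since 2k + 3 ≥ 2k for k ≥ 1, this is ≤ 18/(2·2k) = (9/2)/k.
So |(-2k - 12)/(2k + 3) + 1| < ϵ whenever k > (9/2)/ϵ.
Take N_0 = (9/2)/ϵ. If k > N_0 then |(-2k - 12)/(2k + 3) + 1| ≤ (9/2)/k < ϵ.

N_0 = (9/2)/ϵ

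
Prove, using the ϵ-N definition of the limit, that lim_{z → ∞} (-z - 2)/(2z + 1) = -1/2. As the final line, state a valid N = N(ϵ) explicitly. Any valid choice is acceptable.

N = (3/4)/ϵ

Fix ϵ > 0. We seek N > 0 such that z > N implies |(-z - 2)/(2z + 1) + 1/2| < ϵ.
(-z - 2)/(2z + 1) + 1/2 = (2(-z - 2) − (-1)(2z + 1)) / (2(2z + 1)) = -3/(2(2z + 1)).
For z > 0 we have 2z + 1 > 2z, so |(-z - 2)/(2z + 1) + 1/2| = 3/(2(2z + 1)) < 3/(2·2z) = (3/4)/z.
Thus |(-z - 2)/(2z + 1) + 1/2| < ϵ whenever z > (3/4)/ϵ.
Take N = (3/4)/ϵ. If z > N then |(-z - 2)/(2z + 1) + 1/2| < (3/4)/z < ϵ.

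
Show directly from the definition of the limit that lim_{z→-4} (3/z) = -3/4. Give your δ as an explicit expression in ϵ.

Let ϵ > 0 be given. We seek δ > 0 such that 0 < |z + 4| < δ implies |3/z + 3/4| < ϵ.
|3/z + 3/4| = 3·|-4 − z|/(4·|z|) = 3|z + 4|/(4|z|).
Restrict δ ≤ 2. Then |z + 4| < 2 gives |z| > 2, so 4|z| > 8.
Then |3/z + 3/4| < 3|z + 4|/8, which is < ϵ when |z + 4| < (8/3)ϵ.
Take δ = min(2, (8/3)ϵ). Then 0 < |z + 4| < δ gives both |z + 4| < 2 and |z + 4| < (8/3)ϵ, so |3/z + 3/4| < ϵ.

δ = min(2, (8/3)ϵ)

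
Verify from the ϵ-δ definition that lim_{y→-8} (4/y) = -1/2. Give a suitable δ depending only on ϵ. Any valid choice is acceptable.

Fix ϵ > 0. We seek δ > 0 such that 0 < |y + 8| < δ implies |4/y + 1/2| < ϵ.
|4/y + 1/2| = 4·|-8 − y|/(8·|y|) = 4|y + 8|/(8|y|).
Restrict δ ≤ 4. Then |y + 8| < 4 gives |y| > 4, so 8|y| > 32.
Then |4/y + 1/2| < 4|y + 8|/32, which is < ϵ when |y + 8| < 8ϵ.
Take δ = min(4, 8ϵ). Then 0 < |y + 8| < δ gives both |y + 8| < 4 and |y + 8| < 8ϵ, so |4/y + 1/2| < ϵ.

δ = min(4, 8ϵ)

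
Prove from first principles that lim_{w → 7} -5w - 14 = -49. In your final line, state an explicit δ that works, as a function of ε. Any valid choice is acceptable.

Suppose ε > 0. We need δ > 0 so that 0 < |w − 7| < δ implies |(-5w - 14) + 49| < ε.
|(-5w - 14) + 49| = |-5w + 35| = 5|w − 7|.
Thus it suffices that |w − 7| < ε/5.
Choosing δ = ε/5 gives |(-5w - 14) + 49| = 5|w − 7| < ε whenever |w − 7| < δ.

δ = ε/5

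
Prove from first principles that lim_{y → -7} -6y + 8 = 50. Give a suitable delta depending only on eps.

delta = eps/6

Fix eps > 0. We need delta > 0 so that 0 < |y + 7| < delta implies |(-6y + 8) − 50| < eps.
Since (-6y + 8) − 50 = -6(y + 7), we have |(-6y + 8) − 50| = 6|y + 7|.
Thus it suffices that |y + 7| < eps/6.
Choosing delta = eps/6 gives |(-6y + 8) − 50| = 6|y + 7| < eps whenever |y + 7| < delta.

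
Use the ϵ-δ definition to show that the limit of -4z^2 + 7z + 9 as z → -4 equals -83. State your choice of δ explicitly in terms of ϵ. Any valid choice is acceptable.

δ = min(2, ϵ/47)

Let ϵ > 0 be given. We want δ > 0 such that 0 < |z + 4| < δ implies |(-4z^2 + 7z + 9) + 83| < ϵ.
(-4z^2 + 7z + 9) + 83 = -4z^2 + 7z + 92 = (z + 4)(-4z + 23).
So |(-4z^2 + 7z + 9) + 83| = |z + 4|·|-4z + 23|.
Require δ ≤ 2. Then |z + 4| < 2 gives |z| < 6, and by the triangle inequality |-4z + 23| ≤ 4·6 + 23 = 47.
Hence |(-4z^2 + 7z + 9) + 83| ≤ 47|z + 4| < ϵ provided |z + 4| < ϵ/47.
Choosing δ = min(2, ϵ/47) ensures both conditions, hence |(-4z^2 + 7z + 9) + 83| < ϵ.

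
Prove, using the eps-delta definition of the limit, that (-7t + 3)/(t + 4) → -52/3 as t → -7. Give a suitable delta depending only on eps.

Let eps > 0 be given. We want delta > 0 with 0 < |t + 7| < delta ⇒ |(-7t + 3)/(t + 4) + 52/3| < eps.
Combining over a common denominator, (-7t + 3)/(t + 4) + 52/3 = [(-7t + 3)·(-3) − 52·(t + 4)] / [(-3)·(t + 4)] = -31(t + 7) / ((-3)(t + 4)).
So |(-7t + 3)/(t + 4) + 52/3| = 31|t + 7| / (3·|t + 4|).
Require delta ≤ 3/2, so |t + 4| ≥ |-3| − |t + 7| > 3 − 3/2 = 3/2.
Hence |(-7t + 3)/(t + 4) + 52/3| < 31|t + 7|/(3·(3/2)) = (62/9)|t + 7|, which is < eps once |t + 7| < (9/62)eps.
Take delta = min(3/2, (9/62)eps). Then 0 < |t + 7| < delta forces both bounds, so |(-7t + 3)/(t + 4) + 52/3| < eps.

delta = min(3/2, (9/62)eps)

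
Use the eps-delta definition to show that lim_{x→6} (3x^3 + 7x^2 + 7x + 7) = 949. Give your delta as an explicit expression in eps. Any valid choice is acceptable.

delta = min(2, eps/549)

Let eps > 0. We want delta > 0 such that 0 < |x − 6| < delta implies |(3x^3 + 7x^2 + 7x + 7) − 949| < eps.
(3x^3 + 7x^2 + 7x + 7) − 949 = 3x^3 + 7x^2 + 7x - 942 = (x − 6)(3x^2 + 25x + 157).
So |(3x^3 + 7x^2 + 7x + 7) − 949| = |x − 6|·|3x^2 + 25x + 157|.
Require delta ≤ 2. Then |x − 6| < 2 gives |x| < 8, and by the triangle inequality |3x^2 + 25x + 157| ≤ 3·8^2 + 25·8 + 157 = 549.
Hence |(3x^3 + 7x^2 + 7x + 7) − 949| ≤ 549|x − 6| < eps provided |x − 6| < eps/549.
Take delta = min(2, eps/549). Then 0 < |x − 6| < delta gives both |x − 6| < 2 and |x − 6| < eps/549, so |(3x^3 + 7x^2 + 7x + 7) − 949| < eps.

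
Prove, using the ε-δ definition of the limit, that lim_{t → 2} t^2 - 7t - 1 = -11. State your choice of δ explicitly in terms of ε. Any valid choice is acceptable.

δ = min(1, ε/8)

Suppose ε > 0. We want δ > 0 such that 0 < |t − 2| < δ implies |(t^2 - 7t - 1) + 11| < ε.
(t^2 - 7t - 1) + 11 = t^2 - 7t + 10 = (t − 2)(t - 5).
So |(t^2 - 7t - 1) + 11| = |t − 2|·|t - 5|.
Assume first that |t − 2| < 1, so |t| < 3. Then |t - 5| ≤ 3 + 5 = 8.
Hence |(t^2 - 7t - 1) + 11| ≤ 8|t − 2| < ε provided |t − 2| < ε/8.
Choosing δ = min(1, ε/8) ensures both conditions, hence |(t^2 - 7t - 1) + 11| < ε.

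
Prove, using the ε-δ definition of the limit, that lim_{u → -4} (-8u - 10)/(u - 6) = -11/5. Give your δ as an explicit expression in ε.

Fix ε > 0. We want δ > 0 with 0 < |u + 4| < δ ⇒ |(-8u - 10)/(u - 6) + 11/5| < ε.
Combining over a common denominator, (-8u - 10)/(u - 6) + 11/5 = [(-8u - 10)·(-10) − 22·(u - 6)] / [(-10)·(u - 6)] = 58(u + 4) / ((-10)(u - 6)).
So |(-8u - 10)/(u - 6) + 11/5| = 58|u + 4| / (10·|u − 6|).
Require δ ≤ 5, so |u − 6| ≥ |-10| − |u + 4| > 10 − 5 = 5.
Hence |(-8u - 10)/(u - 6) + 11/5| < 58|u + 4|/(10·5) = (29/25)|u + 4|, which is < ε once |u + 4| < (25/29)ε.
Take δ = min(5, (25/29)ε). Then 0 < |u + 4| < δ forces both bounds, so |(-8u - 10)/(u - 6) + 11/5| < ε.

δ = min(5, (25/29)ε)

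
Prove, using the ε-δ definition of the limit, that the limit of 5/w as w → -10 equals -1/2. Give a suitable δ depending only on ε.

Let ε > 0 be given. We seek δ > 0 such that 0 < |w + 10| < δ implies |5/w + 1/2| < ε.
|5/w + 1/2| = 5·|-10 − w|/(10·|w|) = 5|w + 10|/(10|w|).
Require δ ≤ 5 so that |w| > 10 − 5 = 5, hence 10|w| > 50.
Then |5/w + 1/2| < 5|w + 10|/50, which is < ε when |w + 10| < 10ε.
Take δ = min(5, 10ε). Then 0 < |w + 10| < δ gives both |w + 10| < 5 and |w + 10| < 10ε, so |5/w + 1/2| < ε.

δ = min(5, 10ε)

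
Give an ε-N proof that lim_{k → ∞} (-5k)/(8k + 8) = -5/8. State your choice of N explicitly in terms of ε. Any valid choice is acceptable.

Let ε > 0 be given. For k ≥ 1, |(-5k)/(8k + 8) + 5/8| = |40|/(8(8k + 8)) = 40/(8(8k + 8)).
Since 8k + 8 ≥ 8k for k ≥ 1, this is ≤ 40/(8·8k) = (5/8)/k.
So |(-5k)/(8k + 8) + 5/8| < ε whenever k > (5/8)/ε.
Take N = (5/8)/ε. If k > N then |(-5k)/(8k + 8) + 5/8| ≤ (5/8)/k < ε.

N = (5/8)/ε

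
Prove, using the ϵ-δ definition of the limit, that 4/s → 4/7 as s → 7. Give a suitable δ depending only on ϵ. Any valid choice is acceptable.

Suppose ϵ > 0. We seek δ > 0 such that 0 < |s − 7| < δ implies |4/s − (4/7)| < ϵ.
|4/s − (4/7)| = 4·|7 − s|/(7·|s|) = 4|s − 7|/(7|s|).
Require δ ≤ 7/2 so that |s| > 7 − 7/2 = 7/2, hence 7|s| > 49/2.
Then |4/s − (4/7)| < 4|s − 7|/(49/2), which is < ϵ when |s − 7| < (49/8)ϵ.
Take δ = min(7/2, (49/8)ϵ). Then 0 < |s − 7| < δ gives both |s − 7| < 7/2 and |s − 7| < (49/8)ϵ, so |4/s − (4/7)| < ϵ.

δ = min(7/2, (49/8)ϵ)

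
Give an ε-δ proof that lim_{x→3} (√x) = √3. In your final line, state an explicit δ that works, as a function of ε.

Fix ε > 0. We want δ > 0 such that 0 < |x − 3| < δ implies |√x − √3| < ε.
Rationalise: √x − √3 = (x − 3)/(√x + √3), so |√x − √3| = |x − 3|/(√x + √3).
Restrict δ ≤ 3 so that |x − 3| < 3 forces x > 0, and then √x + √3 > √3.
Hence |√x − √3| < |x − 3|/√3, which is < ε once |x − 3| < √3·ε.
Take δ = min(3, √3·ε). If 0 < |x − 3| < δ then x > 0 and |√x − √3| < |x − 3|/√3 < ε.

δ = min(3, √3·ε)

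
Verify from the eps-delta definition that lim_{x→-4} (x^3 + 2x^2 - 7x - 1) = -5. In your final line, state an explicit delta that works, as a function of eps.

Suppose eps > 0. We want delta > 0 such that 0 < |x + 4| < delta implies |(x^3 + 2x^2 - 7x - 1) + 5| < eps.
(x^3 + 2x^2 - 7x - 1) + 5 = x^3 + 2x^2 - 7x + 4 = (x + 4)(x^2 - 2x + 1).
So |(x^3 + 2x^2 - 7x - 1) + 5| = |x + 4|·|x^2 - 2x + 1|.
Require delta ≤ 1. Then |x + 4| < 1 gives |x| < 5, and by the triangle inequality |x^2 - 2x + 1| ≤ 5^2 + 2·5 + 1 = 36.
Hence |(x^3 + 2x^2 - 7x - 1) + 5| ≤ 36|x + 4| < eps provided |x + 4| < eps/36.
Take delta = min(1, eps/36). Then 0 < |x + 4| < delta gives both |x + 4| < 1 and |x + 4| < eps/36, so |(x^3 + 2x^2 - 7x - 1) + 5| < eps.

delta = min(1, eps/36)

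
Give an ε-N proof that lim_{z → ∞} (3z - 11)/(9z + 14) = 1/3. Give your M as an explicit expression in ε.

M = (47/27)/ε

Let ε > 0. We seek M > 0 such that z > M implies |(3z - 11)/(9z + 14) − (1/3)| < ε.
(3z - 11)/(9z + 14) − (1/3) = (9(3z - 11) − 3(9z + 14)) / (9(9z + 14)) = -141/(9(9z + 14)).
For z > 0 we have 9z + 14 > 9z, so |(3z - 11)/(9z + 14) − (1/3)| = 141/(9(9z + 14)) < 141/(9·9z) = (47/27)/z.
Thus |(3z - 11)/(9z + 14) − (1/3)| < ε whenever z > (47/27)/ε.
Take M = (47/27)/ε. If z > M then |(3z - 11)/(9z + 14) − (1/3)| < (47/27)/z < ε.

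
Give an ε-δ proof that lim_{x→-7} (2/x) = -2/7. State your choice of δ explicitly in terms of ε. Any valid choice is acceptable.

Let ε > 0 be given. We seek δ > 0 such that 0 < |x + 7| < δ implies |2/x + 2/7| < ε.
|2/x + 2/7| = 2·|-7 − x|/(7·|x|) = 2|x + 7|/(7|x|).
Restrict δ ≤ 7/2. Then |x + 7| < 7/2 gives |x| > 7/2, so 7|x| > 49/2.
Then |2/x + 2/7| < 2|x + 7|/(49/2), which is < ε when |x + 7| < (49/4)ε.
Take δ = min(7/2, (49/4)ε). Then 0 < |x + 7| < δ gives both |x + 7| < 7/2 and |x + 7| < (49/4)ε, so |2/x + 2/7| < ε.

δ = min(7/2, (49/4)ε)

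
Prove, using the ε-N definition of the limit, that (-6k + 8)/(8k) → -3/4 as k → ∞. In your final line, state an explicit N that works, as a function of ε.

N = 1/ε

Let ε > 0. For k ≥ 1, |(-6k + 8)/(8k) + 3/4| = |64|/(8(8k)) = 64/(8(8k)).
Since 8k ≥ 8k for k ≥ 1, this is ≤ 64/(8·8k) = 1/k.
So |(-6k + 8)/(8k) + 3/4| < ε whenever k > 1/ε.
Take N = 1/ε. If k > N then |(-6k + 8)/(8k) + 3/4| ≤ 1/k < ε.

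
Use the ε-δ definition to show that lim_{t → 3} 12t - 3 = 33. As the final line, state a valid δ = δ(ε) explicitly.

Fix ε > 0. We need δ > 0 so that 0 < |t − 3| < δ implies |(12t - 3) − 33| < ε.
Since (12t - 3) − 33 = 12(t − 3), we have |(12t - 3) − 33| = 12|t − 3|.
Thus it suffices that |t − 3| < ε/12.
Take δ = ε/12. If 0 < |t − 3| < δ then |(12t - 3) − 33| = 12|t − 3| < 12·(ε/12) = ε.

δ = ε/12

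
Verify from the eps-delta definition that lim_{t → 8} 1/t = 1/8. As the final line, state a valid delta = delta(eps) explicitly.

Let eps > 0 be given. We seek delta > 0 such that 0 < |t − 8| < delta implies |1/t − (1/8)| < eps.
|1/t − (1/8)| = |8 − t|/(8·|t|) = |t − 8|/(8|t|).
Restrict delta ≤ 4. Then |t − 8| < 4 gives |t| > 4, so 8|t| > 32.
Then |1/t − (1/8)| < |t − 8|/32, which is < eps when |t − 8| < 32eps.
Take delta = min(4, 32eps). Then 0 < |t − 8| < delta gives both |t − 8| < 4 and |t − 8| < 32eps, so |1/t − (1/8)| < eps.

delta = min(4, 32eps)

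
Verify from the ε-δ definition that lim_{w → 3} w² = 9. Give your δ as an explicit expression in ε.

δ = min(1, ε/7)

Let ε > 0. We seek δ > 0 with 0 < |w − 3| < δ ⇒ |w² − 9| < ε.
Factor: w² − 9 = (w − 3)(w + 3), so |w² − 9| = |w − 3|·|w + 3|.
Restrict δ ≤ 1. Then |w − 3| < 1 gives |w| < 4, so by the triangle inequality |w + 3| ≤ 4 + 3 = 7.
Hence |w² − 9| ≤ 7|w − 3|, which is < ε once |w − 3| < ε/7.
Take δ = min(1, ε/7). If 0 < |w − 3| < δ then both bounds hold and |w² − 9| ≤ 7|w − 3| < 7·(ε/7) = ε.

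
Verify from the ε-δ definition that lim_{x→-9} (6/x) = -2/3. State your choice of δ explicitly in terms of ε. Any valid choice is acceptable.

δ = min(9/2, (27/4)ε)

Suppose ε > 0. We seek δ > 0 such that 0 < |x + 9| < δ implies |6/x + 2/3| < ε.
|6/x + 2/3| = 6·|-9 − x|/(9·|x|) = 6|x + 9|/(9|x|).
Restrict δ ≤ 9/2. Then |x + 9| < 9/2 gives |x| > 9/2, so 9|x| > 81/2.
Then |6/x + 2/3| < 6|x + 9|/(81/2), which is < ε when |x + 9| < (27/4)ε.
Take δ = min(9/2, (27/4)ε). Then 0 < |x + 9| < δ gives both |x + 9| < 9/2 and |x + 9| < (27/4)ε, so |6/x + 2/3| < ε.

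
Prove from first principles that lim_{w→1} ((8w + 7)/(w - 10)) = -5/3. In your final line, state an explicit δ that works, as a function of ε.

δ = min(9/2, (27/58)ε)

Fix ε > 0. We want δ > 0 with 0 < |w − 1| < δ ⇒ |(8w + 7)/(w - 10) + 5/3| < ε.
Combining over a common denominator, (8w + 7)/(w - 10) + 5/3 = [(8w + 7)·(-9) − 15·(w - 10)] / [(-9)·(w - 10)] = -87(w − 1) / ((-9)(w - 10)).
So |(8w + 7)/(w - 10) + 5/3| = 87|w − 1| / (9·|w − 10|).
Restrict δ ≤ 9/2. Then |w − 1| < 9/2 gives |w − 10| = |(w − 1) + (-9)| ≥ 9 − 9/2 = 9/2.
Hence |(8w + 7)/(w - 10) + 5/3| < 87|w − 1|/(9·(9/2)) = (58/27)|w − 1|, which is < ε once |w − 1| < (27/58)ε.
Take δ = min(9/2, (27/58)ε). Then 0 < |w − 1| < δ forces both bounds, so |(8w + 7)/(w - 10) + 5/3| < ε.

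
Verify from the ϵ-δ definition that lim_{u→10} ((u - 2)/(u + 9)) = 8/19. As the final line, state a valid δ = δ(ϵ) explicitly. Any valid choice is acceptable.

δ = min(19/2, (361/22)ϵ)

Fix ϵ > 0. We want δ > 0 with 0 < |u − 10| < δ ⇒ |(u - 2)/(u + 9) − (8/19)| < ϵ.
Combining over a common denominator, (u - 2)/(u + 9) − (8/19) = [(u - 2)·19 − 8·(u + 9)] / [19·(u + 9)] = 11(u − 10) / (19(u + 9)).
So |(u - 2)/(u + 9) − (8/19)| = 11|u − 10| / (19·|u + 9|).
Require δ ≤ 19/2, so |u + 9| ≥ |19| − |u − 10| > 19 − 19/2 = 19/2.
Hence |(u - 2)/(u + 9) − (8/19)| < 11|u − 10|/(19·(19/2)) = (22/361)|u − 10|, which is < ϵ once |u − 10| < (361/22)ϵ.
Take δ = min(19/2, (361/22)ϵ). Then 0 < |u − 10| < δ forces both bounds, so |(u - 2)/(u + 9) − (8/19)| < ϵ.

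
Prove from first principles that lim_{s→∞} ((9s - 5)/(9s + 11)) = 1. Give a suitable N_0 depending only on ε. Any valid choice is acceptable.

Suppose ε > 0. We seek N_0 > 0 such that s > N_0 implies |(9s - 5)/(9s + 11) − 1| < ε.
(9s - 5)/(9s + 11) − 1 = (9(9s - 5) − 9(9s + 11)) / (9(9s + 11)) = -144/(9(9s + 11)).
For s > 0 we have 9s + 11 > 9s, so |(9s - 5)/(9s + 11) − 1| = 144/(9(9s + 11)) < 144/(9·9s) = (16/9)/s.
Thus |(9s - 5)/(9s + 11) − 1| < ε whenever s > (16/9)/ε.
Take N_0 = (16/9)/ε. If s > N_0 then |(9s - 5)/(9s + 11) − 1| < (16/9)/s < ε.

N_0 = (16/9)/ε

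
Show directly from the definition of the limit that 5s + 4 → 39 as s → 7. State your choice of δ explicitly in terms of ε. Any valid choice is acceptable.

Suppose ε > 0. We need δ > 0 so that 0 < |s − 7| < δ implies |(5s + 4) − 39| < ε.
Since (5s + 4) − 39 = 5(s − 7), we have |(5s + 4) − 39| = 5|s − 7|.
So 5|s − 7| < ε exactly when |s − 7| < ε/5.
Take δ = ε/5. If 0 < |s − 7| < δ then |(5s + 4) − 39| = 5|s − 7| < 5·(ε/5) = ε.

δ = ε/5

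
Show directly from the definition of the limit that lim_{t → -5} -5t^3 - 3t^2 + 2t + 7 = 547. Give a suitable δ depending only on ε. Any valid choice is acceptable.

δ = min(1, ε/420)

Let ε > 0 be given. We want δ > 0 such that 0 < |t + 5| < δ implies |(-5t^3 - 3t^2 + 2t + 7) − 547| < ε.
(-5t^3 - 3t^2 + 2t + 7) − 547 = -5t^3 - 3t^2 + 2t - 540 = (t + 5)(-5t^2 + 22t - 108).
So |(-5t^3 - 3t^2 + 2t + 7) − 547| = |t + 5|·|-5t^2 + 22t - 108|.
Require δ ≤ 1. Then |t + 5| < 1 gives |t| < 6, and by the triangle inequality |-5t^2 + 22t - 108| ≤ 5·6^2 + 22·6 + 108 = 420.
Hence |(-5t^3 - 3t^2 + 2t + 7) − 547| ≤ 420|t + 5| < ε provided |t + 5| < ε/420.
Take δ = min(1, ε/420). Then 0 < |t + 5| < δ gives both |t + 5| < 1 and |t + 5| < ε/420, so |(-5t^3 - 3t^2 + 2t + 7) − 547| < ε.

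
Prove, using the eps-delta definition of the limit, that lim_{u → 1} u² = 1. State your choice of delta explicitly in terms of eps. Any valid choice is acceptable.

delta = min(1, eps/3)

Suppose eps > 0. We seek delta > 0 with 0 < |u − 1| < delta ⇒ |u² − 1| < eps.
Factor: u² − 1 = (u − 1)(u + 1), so |u² − 1| = |u − 1|·|u + 1|.
Restrict delta ≤ 1. Then |u − 1| < 1 gives |u| < 2, so by the triangle inequality |u + 1| ≤ 2 + 1 = 3.
Hence |u² − 1| ≤ 3|u − 1|, which is < eps once |u − 1| < eps/3.
Take delta = min(1, eps/3). If 0 < |u − 1| < delta then both bounds hold and |u² − 1| ≤ 3|u − 1| < 3·(eps/3) = eps.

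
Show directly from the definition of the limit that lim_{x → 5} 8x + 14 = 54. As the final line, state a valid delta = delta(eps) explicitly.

delta = eps/8

Let eps > 0 be given. We need delta > 0 so that 0 < |x − 5| < delta implies |(8x + 14) − 54| < eps.
Since (8x + 14) − 54 = 8(x − 5), we have |(8x + 14) − 54| = 8|x − 5|.
Thus it suffices that |x − 5| < eps/8.
Take delta = eps/8. If 0 < |x − 5| < delta then |(8x + 14) − 54| = 8|x − 5| < 8·(eps/8) = eps.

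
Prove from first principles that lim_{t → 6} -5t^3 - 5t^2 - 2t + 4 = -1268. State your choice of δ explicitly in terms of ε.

δ = min(1, ε/702)

Let ε > 0. We want δ > 0 such that 0 < |t − 6| < δ implies |(-5t^3 - 5t^2 - 2t + 4) + 1268| < ε.
(-5t^3 - 5t^2 - 2t + 4) + 1268 = -5t^3 - 5t^2 - 2t + 1272 = (t − 6)(-5t^2 - 35t - 212).
So |(-5t^3 - 5t^2 - 2t + 4) + 1268| = |t − 6|·|-5t^2 - 35t - 212|.
Require δ ≤ 1. Then |t − 6| < 1 gives |t| < 7, and by the triangle inequality |-5t^2 - 35t - 212| ≤ 5·7^2 + 35·7 + 212 = 702.
Hence |(-5t^3 - 5t^2 - 2t + 4) + 1268| ≤ 702|t − 6| < ε provided |t − 6| < ε/702.
Take δ = min(1, ε/702). Then 0 < |t − 6| < δ gives both |t − 6| < 1 and |t − 6| < ε/702, so |(-5t^3 - 5t^2 - 2t + 4) + 1268| < ε.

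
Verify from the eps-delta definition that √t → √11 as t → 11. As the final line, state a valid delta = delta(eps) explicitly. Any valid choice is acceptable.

Suppose eps > 0. We want delta > 0 such that 0 < |t − 11| < delta implies |√t − √11| < eps.
Rationalise: √t − √11 = (t − 11)/(√t + √11), so |√t − √11| = |t − 11|/(√t + √11).
Restrict delta ≤ 11 so that |t − 11| < 11 forces t > 0, and then √t + √11 > √11.
Hence |√t − √11| < |t − 11|/√11, which is < eps once |t − 11| < √11·eps.
Take delta = min(11, √11·eps). If 0 < |t − 11| < delta then t > 0 and |√t − √11| < |t − 11|/√11 < eps.

delta = min(11, √11·eps)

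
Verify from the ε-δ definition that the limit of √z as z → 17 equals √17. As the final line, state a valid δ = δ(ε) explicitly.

Fix ε > 0. We want δ > 0 such that 0 < |z − 17| < δ implies |√z − √17| < ε.
Rationalise: √z − √17 = (z − 17)/(√z + √17), so |√z − √17| = |z − 17|/(√z + √17).
Restrict δ ≤ 17 so that |z − 17| < 17 forces z > 0, and then √z + √17 > √17.
Hence |√z − √17| < |z − 17|/√17, which is < ε once |z − 17| < √17·ε.
Take δ = min(17, √17·ε). If 0 < |z − 17| < δ then z > 0 and |√z − √17| < |z − 17|/√17 < ε.

δ = min(17, √17·ε)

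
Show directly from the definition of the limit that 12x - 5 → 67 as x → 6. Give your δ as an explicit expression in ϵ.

Let ϵ > 0. We need δ > 0 so that 0 < |x − 6| < δ implies |(12x - 5) − 67| < ϵ.
Since (12x - 5) − 67 = 12(x − 6), we have |(12x - 5) − 67| = 12|x − 6|.
Thus it suffices that |x − 6| < ϵ/12.
Take δ = ϵ/12. If 0 < |x − 6| < δ then |(12x - 5) − 67| = 12|x − 6| < 12·(ϵ/12) = ϵ.

δ = ϵ/12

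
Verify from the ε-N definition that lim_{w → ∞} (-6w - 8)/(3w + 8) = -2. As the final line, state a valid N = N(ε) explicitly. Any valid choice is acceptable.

N = (8/3)/ε

Fix ε > 0. We seek N > 0 such that w > N implies |(-6w - 8)/(3w + 8) + 2| < ε.
(-6w - 8)/(3w + 8) + 2 = (3(-6w - 8) − (-6)(3w + 8)) / (3(3w + 8)) = 24/(3(3w + 8)).
For w > 0 we have 3w + 8 > 3w, so |(-6w - 8)/(3w + 8) + 2| = 24/(3(3w + 8)) < 24/(3·3w) = (8/3)/w.
Thus |(-6w - 8)/(3w + 8) + 2| < ε whenever w > (8/3)/ε.
Take N = (8/3)/ε. If w > N then |(-6w - 8)/(3w + 8) + 2| < (8/3)/w < ε.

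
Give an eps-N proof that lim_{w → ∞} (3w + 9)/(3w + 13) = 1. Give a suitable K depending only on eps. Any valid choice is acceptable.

Let eps > 0. We seek K > 0 such that w > K implies |(3w + 9)/(3w + 13) − 1| < eps.
(3w + 9)/(3w + 13) − 1 = (3(3w + 9) − 3(3w + 13)) / (3(3w + 13)) = -12/(3(3w + 13)).
For w > 0 we have 3w + 13 > 3w, so |(3w + 9)/(3w + 13) − 1| = 12/(3(3w + 13)) < 12/(3·3w) = (4/3)/w.
Thus |(3w + 9)/(3w + 13) − 1| < eps whenever w > (4/3)/eps.
Take K = (4/3)/eps. If w > K then |(3w + 9)/(3w + 13) − 1| < (4/3)/w < eps.

K = (4/3)/eps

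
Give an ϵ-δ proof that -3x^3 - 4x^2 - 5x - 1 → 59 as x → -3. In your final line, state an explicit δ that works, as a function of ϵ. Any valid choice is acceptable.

Suppose ϵ > 0. We want δ > 0 such that 0 < |x + 3| < δ implies |(-3x^3 - 4x^2 - 5x - 1) − 59| < ϵ.
(-3x^3 - 4x^2 - 5x - 1) − 59 = -3x^3 - 4x^2 - 5x - 60 = (x + 3)(-3x^2 + 5x - 20).
So |(-3x^3 - 4x^2 - 5x - 1) − 59| = |x + 3|·|-3x^2 + 5x - 20|.
Require δ ≤ 1. Then |x + 3| < 1 gives |x| < 4, and by the triangle inequality |-3x^2 + 5x - 20| ≤ 3·4^2 + 5·4 + 20 = 88.
Hence |(-3x^3 - 4x^2 - 5x - 1) − 59| ≤ 88|x + 3| < ϵ provided |x + 3| < ϵ/88.
Choosing δ = min(1, ϵ/88) ensures both conditions, hence |(-3x^3 - 4x^2 - 5x - 1) − 59| < ϵ.

δ = min(1, ϵ/88)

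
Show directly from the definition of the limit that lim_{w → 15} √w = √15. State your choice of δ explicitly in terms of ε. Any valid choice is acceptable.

δ = min(15, √15·ε)

Let ε > 0. We want δ > 0 such that 0 < |w − 15| < δ implies |√w − √15| < ε.
Rationalise: √w − √15 = (w − 15)/(√w + √15), so |√w − √15| = |w − 15|/(√w + √15).
Restrict δ ≤ 15 so that |w − 15| < 15 forces w > 0, and then √w + √15 > √15.
Hence |√w − √15| < |w − 15|/√15, which is < ε once |w − 15| < √15·ε.
Take δ = min(15, √15·ε). If 0 < |w − 15| < δ then w > 0 and |√w − √15| < |w − 15|/√15 < ε.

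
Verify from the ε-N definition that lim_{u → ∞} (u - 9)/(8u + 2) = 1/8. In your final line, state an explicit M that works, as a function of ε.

M = (37/32)/ε

Let ε > 0. We seek M > 0 such that u > M implies |(u - 9)/(8u + 2) − (1/8)| < ε.
(u - 9)/(8u + 2) − (1/8) = (8(u - 9) − (8u + 2)) / (8(8u + 2)) = -74/(8(8u + 2)).
For u > 0 we have 8u + 2 > 8u, so |(u - 9)/(8u + 2) − (1/8)| = 74/(8(8u + 2)) < 74/(8·8u) = (37/32)/u.
Thus |(u - 9)/(8u + 2) − (1/8)| < ε whenever u > (37/32)/ε.
Take M = (37/32)/ε. If u > M then |(u - 9)/(8u + 2) − (1/8)| < (37/32)/u < ε.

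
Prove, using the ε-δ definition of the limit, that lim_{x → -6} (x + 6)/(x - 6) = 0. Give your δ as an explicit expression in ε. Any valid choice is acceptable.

Let ε > 0 be given. We want δ > 0 with 0 < |x + 6| < δ ⇒ |(x + 6)/(x - 6) − 0| < ε.
Combining over a common denominator, (x + 6)/(x - 6) − 0 = [(x + 6)·(-12) − 0·(x - 6)] / [(-12)·(x - 6)] = -12(x + 6) / ((-12)(x - 6)).
So |(x + 6)/(x - 6) − 0| = 12|x + 6| / (12·|x − 6|).
Restrict δ ≤ 6. Then |x + 6| < 6 gives |x − 6| = |(x + 6) + (-12)| ≥ 12 − 6 = 6.
Hence |(x + 6)/(x - 6) − 0| < 12|x + 6|/(12·6) = (1/6)|x + 6|, which is < ε once |x + 6| < 6ε.
Take δ = min(6, 6ε). Then 0 < |x + 6| < δ forces both bounds, so |(x + 6)/(x - 6) − 0| < ε.

δ = min(6, 6ε)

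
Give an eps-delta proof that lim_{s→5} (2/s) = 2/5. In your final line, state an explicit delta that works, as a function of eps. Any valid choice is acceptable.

Let eps > 0 be given. We seek delta > 0 such that 0 < |s − 5| < delta implies |2/s − (2/5)| < eps.
|2/s − (2/5)| = 2·|5 − s|/(5·|s|) = 2|s − 5|/(5|s|).
Require delta ≤ 5/2 so that |s| > 5 − 5/2 = 5/2, hence 5|s| > 25/2.
Then |2/s − (2/5)| < 2|s − 5|/(25/2), which is < eps when |s − 5| < (25/4)eps.
Take delta = min(5/2, (25/4)eps). Then 0 < |s − 5| < delta gives both |s − 5| < 5/2 and |s − 5| < (25/4)eps, so |2/s − (2/5)| < eps.

delta = min(5/2, (25/4)eps)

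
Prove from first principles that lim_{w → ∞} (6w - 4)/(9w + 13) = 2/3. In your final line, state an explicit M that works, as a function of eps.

Suppose eps > 0. We seek M > 0 such that w > M implies |(6w - 4)/(9w + 13) − (2/3)| < eps.
(6w - 4)/(9w + 13) − (2/3) = (9(6w - 4) − 6(9w + 13)) / (9(9w + 13)) = -114/(9(9w + 13)).
For w > 0 we have 9w + 13 > 9w, so |(6w - 4)/(9w + 13) − (2/3)| = 114/(9(9w + 13)) < 114/(9·9w) = (38/27)/w.
Thus |(6w - 4)/(9w + 13) − (2/3)| < eps whenever w > (38/27)/eps.
Take M = (38/27)/eps. If w > M then |(6w - 4)/(9w + 13) − (2/3)| < (38/27)/w < eps.

M = (38/27)/eps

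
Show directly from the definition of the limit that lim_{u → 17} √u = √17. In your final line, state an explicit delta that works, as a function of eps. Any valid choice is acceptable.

delta = min(17, √17·eps)

Let eps > 0. We want delta > 0 such that 0 < |u − 17| < delta implies |√u − √17| < eps.
Multiplying by the conjugate, |√u − √17| = |u − 17|/(√u + √17).
Restrict delta ≤ 17 so that |u − 17| < 17 forces u > 0, and then √u + √17 > √17.
Hence |√u − √17| < |u − 17|/√17, which is < eps once |u − 17| < √17·eps.
Take delta = min(17, √17·eps). If 0 < |u − 17| < delta then u > 0 and |√u − √17| < |u − 17|/√17 < eps.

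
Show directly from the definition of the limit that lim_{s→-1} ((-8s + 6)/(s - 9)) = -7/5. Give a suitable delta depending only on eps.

delta = min(5, (25/33)eps)

Fix eps > 0. We want delta > 0 with 0 < |s + 1| < delta ⇒ |(-8s + 6)/(s - 9) + 7/5| < eps.
Combining over a common denominator, (-8s + 6)/(s - 9) + 7/5 = [(-8s + 6)·(-10) − 14·(s - 9)] / [(-10)·(s - 9)] = 66(s + 1) / ((-10)(s - 9)).
So |(-8s + 6)/(s - 9) + 7/5| = 66|s + 1| / (10·|s − 9|).
Require delta ≤ 5, so |s − 9| ≥ |-10| − |s + 1| > 10 − 5 = 5.
Hence |(-8s + 6)/(s - 9) + 7/5| < 66|s + 1|/(10·5) = (33/25)|s + 1|, which is < eps once |s + 1| < (25/33)eps.
Take delta = min(5, (25/33)eps). Then 0 < |s + 1| < delta forces both bounds, so |(-8s + 6)/(s - 9) + 7/5| < eps.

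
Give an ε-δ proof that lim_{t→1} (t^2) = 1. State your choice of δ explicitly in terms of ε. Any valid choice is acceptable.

δ = min(2, ε/4)

Let ε > 0. We seek δ > 0 with 0 < |t − 1| < δ ⇒ |t^2 − 1| < ε.
Factor: t^2 − 1 = (t − 1)(t + 1), so |t^2 − 1| = |t − 1|·|t + 1|.
Restrict δ ≤ 2. Then |t − 1| < 2 gives |t| < 3, so by the triangle inequality |t + 1| ≤ 3 + 1 = 4.
Hence |t^2 − 1| ≤ 4|t − 1|, which is < ε once |t − 1| < ε/4.
Take δ = min(2, ε/4). If 0 < |t − 1| < δ then both bounds hold and |t^2 − 1| ≤ 4|t − 1| < 4·(ε/4) = ε.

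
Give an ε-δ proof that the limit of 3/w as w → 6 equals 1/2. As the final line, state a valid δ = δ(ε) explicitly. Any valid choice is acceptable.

δ = min(3, 6ε)

Let ε > 0. We seek δ > 0 such that 0 < |w − 6| < δ implies |3/w − (1/2)| < ε.
|3/w − (1/2)| = 3·|6 − w|/(6·|w|) = 3|w − 6|/(6|w|).
Require δ ≤ 3 so that |w| > 6 − 3 = 3, hence 6|w| > 18.
Then |3/w − (1/2)| < 3|w − 6|/18, which is < ε when |w − 6| < 6ε.
Take δ = min(3, 6ε). Then 0 < |w − 6| < δ gives both |w − 6| < 3 and |w − 6| < 6ε, so |3/w − (1/2)| < ε.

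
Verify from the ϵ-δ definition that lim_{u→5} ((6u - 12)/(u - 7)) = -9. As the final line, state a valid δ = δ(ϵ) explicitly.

Let ϵ > 0 be given. We want δ > 0 with 0 < |u − 5| < δ ⇒ |(6u - 12)/(u - 7) + 9| < ϵ.
Combining over a common denominator, (6u - 12)/(u - 7) + 9 = [(6u - 12)·(-2) − 18·(u - 7)] / [(-2)·(u - 7)] = -30(u − 5) / ((-2)(u - 7)).
So |(6u - 12)/(u - 7) + 9| = 30|u − 5| / (2·|u − 7|).
Restrict δ ≤ 1. Then |u − 5| < 1 gives |u − 7| = |(u − 5) + (-2)| ≥ 2 − 1 = 1.
Hence |(6u - 12)/(u - 7) + 9| < 30|u − 5|/(2·1) = 15|u − 5|, which is < ϵ once |u − 5| < (1/15)ϵ.
Take δ = min(1, (1/15)ϵ). Then 0 < |u − 5| < δ forces both bounds, so |(6u - 12)/(u - 7) + 9| < ϵ.

δ = min(1, (1/15)ϵ)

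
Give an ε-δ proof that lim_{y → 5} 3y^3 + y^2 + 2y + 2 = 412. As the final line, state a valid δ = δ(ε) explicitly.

Fix ε > 0. We want δ > 0 such that 0 < |y − 5| < δ implies |(3y^3 + y^2 + 2y + 2) − 412| < ε.
(3y^3 + y^2 + 2y + 2) − 412 = 3y^3 + y^2 + 2y - 410 = (y − 5)(3y^2 + 16y + 82).
So |(3y^3 + y^2 + 2y + 2) − 412| = |y − 5|·|3y^2 + 16y + 82|.
Require δ ≤ 1. Then |y − 5| < 1 gives |y| < 6, and by the triangle inequality |3y^2 + 16y + 82| ≤ 3·6^2 + 16·6 + 82 = 286.
Hence |(3y^3 + y^2 + 2y + 2) − 412| ≤ 286|y − 5| < ε provided |y − 5| < ε/286.
Take δ = min(1, ε/286). Then 0 < |y − 5| < δ gives both |y − 5| < 1 and |y − 5| < ε/286, so |(3y^3 + y^2 + 2y + 2) − 412| < ε.

δ = min(1, ε/286)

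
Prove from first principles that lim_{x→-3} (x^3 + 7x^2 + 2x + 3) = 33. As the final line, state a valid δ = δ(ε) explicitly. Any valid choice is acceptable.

Let ε > 0 be given. We want δ > 0 such that 0 < |x + 3| < δ implies |(x^3 + 7x^2 + 2x + 3) − 33| < ε.
(x^3 + 7x^2 + 2x + 3) − 33 = x^3 + 7x^2 + 2x - 30 = (x + 3)(x^2 + 4x - 10).
So |(x^3 + 7x^2 + 2x + 3) − 33| = |x + 3|·|x^2 + 4x - 10|.
Assume first that |x + 3| < 1, so |x| < 4. Then |x^2 + 4x - 10| ≤ 4^2 + 4·4 + 10 = 42.
Hence |(x^3 + 7x^2 + 2x + 3) − 33| ≤ 42|x + 3| < ε provided |x + 3| < ε/42.
Take δ = min(1, ε/42). Then 0 < |x + 3| < δ gives both |x + 3| < 1 and |x + 3| < ε/42, so |(x^3 + 7x^2 + 2x + 3) − 33| < ε.

δ = min(1, ε/42)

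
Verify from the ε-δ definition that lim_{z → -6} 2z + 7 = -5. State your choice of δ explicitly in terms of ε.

Fix ε > 0. We need δ > 0 so that 0 < |z + 6| < δ implies |(2z + 7) + 5| < ε.
|(2z + 7) + 5| = |2z + 12| = 2|z + 6|.
So 2|z + 6| < ε exactly when |z + 6| < ε/2.
Take δ = ε/2. If 0 < |z + 6| < δ then |(2z + 7) + 5| = 2|z + 6| < 2·(ε/2) = ε.

δ = ε/2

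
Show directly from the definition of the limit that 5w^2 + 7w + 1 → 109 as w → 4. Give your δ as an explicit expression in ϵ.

Suppose ϵ > 0. We want δ > 0 such that 0 < |w − 4| < δ implies |(5w^2 + 7w + 1) − 109| < ϵ.
(5w^2 + 7w + 1) − 109 = 5w^2 + 7w - 108 = (w − 4)(5w + 27).
So |(5w^2 + 7w + 1) − 109| = |w − 4|·|5w + 27|.
Assume first that |w − 4| < 1, so |w| < 5. Then |5w + 27| ≤ 5·5 + 27 = 52.
Hence |(5w^2 + 7w + 1) − 109| ≤ 52|w − 4| < ϵ provided |w − 4| < ϵ/52.
Take δ = min(1, ϵ/52). Then 0 < |w − 4| < δ gives both |w − 4| < 1 and |w − 4| < ϵ/52, so |(5w^2 + 7w + 1) − 109| < ϵ.

δ = min(1, ϵ/52)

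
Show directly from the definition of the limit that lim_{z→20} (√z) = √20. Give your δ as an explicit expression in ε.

δ = min(20, √20·ε)

Let ε > 0 be given. We want δ > 0 such that 0 < |z − 20| < δ implies |√z − √20| < ε.
Rationalise: √z − √20 = (z − 20)/(√z + √20), so |√z − √20| = |z − 20|/(√z + √20).
Restrict δ ≤ 20 so that |z − 20| < 20 forces z > 0, and then √z + √20 > √20.
Hence |√z − √20| < |z − 20|/√20, which is < ε once |z − 20| < √20·ε.
Take δ = min(20, √20·ε). If 0 < |z − 20| < δ then z > 0 and |√z − √20| < |z − 20|/√20 < ε.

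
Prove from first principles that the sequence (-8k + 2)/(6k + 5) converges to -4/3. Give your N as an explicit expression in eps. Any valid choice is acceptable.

N = (13/9)/eps

Let eps > 0 be given. For k ≥ 1, |(-8k + 2)/(6k + 5) + 4/3| = |52|/(6(6k + 5)) = 52/(6(6k + 5)).
Since 6k + 5 ≥ 6k for k ≥ 1, this is ≤ 52/(6·6k) = (13/9)/k.
So |(-8k + 2)/(6k + 5) + 4/3| < eps whenever k > (13/9)/eps.
Take N = (13/9)/eps. If k > N then |(-8k + 2)/(6k + 5) + 4/3| ≤ (13/9)/k < eps.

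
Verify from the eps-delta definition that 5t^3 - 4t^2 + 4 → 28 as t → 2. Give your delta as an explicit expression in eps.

delta = min(2, eps/116)

Let eps > 0. We want delta > 0 such that 0 < |t − 2| < delta implies |(5t^3 - 4t^2 + 4) − 28| < eps.
(5t^3 - 4t^2 + 4) − 28 = 5t^3 - 4t^2 - 24 = (t − 2)(5t^2 + 6t + 12).
So |(5t^3 - 4t^2 + 4) − 28| = |t − 2|·|5t^2 + 6t + 12|.
Assume first that |t − 2| < 2, so |t| < 4. Then |5t^2 + 6t + 12| ≤ 5·4^2 + 6·4 + 12 = 116.
Hence |(5t^3 - 4t^2 + 4) − 28| ≤ 116|t − 2| < eps provided |t − 2| < eps/116.
Choosing delta = min(2, eps/116) ensures both conditions, hence |(5t^3 - 4t^2 + 4) − 28| < eps.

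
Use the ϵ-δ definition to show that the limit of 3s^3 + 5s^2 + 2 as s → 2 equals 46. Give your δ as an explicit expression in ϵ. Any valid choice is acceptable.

Fix ϵ > 0. We want δ > 0 such that 0 < |s − 2| < δ implies |(3s^3 + 5s^2 + 2) − 46| < ϵ.
(3s^3 + 5s^2 + 2) − 46 = 3s^3 + 5s^2 - 44 = (s − 2)(3s^2 + 11s + 22).
So |(3s^3 + 5s^2 + 2) − 46| = |s − 2|·|3s^2 + 11s + 22|.
Require δ ≤ 1. Then |s − 2| < 1 gives |s| < 3, and by the triangle inequality |3s^2 + 11s + 22| ≤ 3·3^2 + 11·3 + 22 = 82.
Hence |(3s^3 + 5s^2 + 2) − 46| ≤ 82|s − 2| < ϵ provided |s − 2| < ϵ/82.
Choosing δ = min(1, ϵ/82) ensures both conditions, hence |(3s^3 + 5s^2 + 2) − 46| < ϵ.

δ = min(1, ϵ/82)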